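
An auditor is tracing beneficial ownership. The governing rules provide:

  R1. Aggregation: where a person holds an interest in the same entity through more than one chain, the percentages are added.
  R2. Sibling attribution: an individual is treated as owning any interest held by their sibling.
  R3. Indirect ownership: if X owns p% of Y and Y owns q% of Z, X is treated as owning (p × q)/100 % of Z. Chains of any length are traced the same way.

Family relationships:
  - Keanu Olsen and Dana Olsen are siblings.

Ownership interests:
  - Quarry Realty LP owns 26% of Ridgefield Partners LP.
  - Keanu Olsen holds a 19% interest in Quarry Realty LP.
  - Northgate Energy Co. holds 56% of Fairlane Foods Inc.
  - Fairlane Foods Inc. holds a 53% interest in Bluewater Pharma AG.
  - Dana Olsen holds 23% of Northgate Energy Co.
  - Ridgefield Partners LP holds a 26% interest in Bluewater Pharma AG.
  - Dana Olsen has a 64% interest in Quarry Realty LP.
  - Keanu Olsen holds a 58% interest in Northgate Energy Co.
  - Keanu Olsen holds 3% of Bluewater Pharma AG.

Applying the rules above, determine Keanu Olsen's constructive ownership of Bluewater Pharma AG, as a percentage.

By sibling attribution (R2), Keanu Olsen is treated as also owning Dana Olsen's interest in Quarry Realty LP, giving 19% + 64% = 83%.
By sibling attribution (R2), Keanu Olsen is treated as also owning Dana Olsen's interest in Northgate Energy Co, giving 58% + 23% = 81%.
Chain via Quarry Realty LP → Ridgefield Partners LP (R3): 83% × 26% × 26% = 5.6108% of Bluewater Pharma AG.
Chain via Northgate Energy Co. → Fairlane Foods Inc. (R3): 81% × 56% × 53% = 24.0408% of Bluewater Pharma AG.
Direct interest in Bluewater Pharma AG: 3%.
Aggregating (R1): 5.6108% + 24.0408% + 3% = 32.6516%.

32.6516%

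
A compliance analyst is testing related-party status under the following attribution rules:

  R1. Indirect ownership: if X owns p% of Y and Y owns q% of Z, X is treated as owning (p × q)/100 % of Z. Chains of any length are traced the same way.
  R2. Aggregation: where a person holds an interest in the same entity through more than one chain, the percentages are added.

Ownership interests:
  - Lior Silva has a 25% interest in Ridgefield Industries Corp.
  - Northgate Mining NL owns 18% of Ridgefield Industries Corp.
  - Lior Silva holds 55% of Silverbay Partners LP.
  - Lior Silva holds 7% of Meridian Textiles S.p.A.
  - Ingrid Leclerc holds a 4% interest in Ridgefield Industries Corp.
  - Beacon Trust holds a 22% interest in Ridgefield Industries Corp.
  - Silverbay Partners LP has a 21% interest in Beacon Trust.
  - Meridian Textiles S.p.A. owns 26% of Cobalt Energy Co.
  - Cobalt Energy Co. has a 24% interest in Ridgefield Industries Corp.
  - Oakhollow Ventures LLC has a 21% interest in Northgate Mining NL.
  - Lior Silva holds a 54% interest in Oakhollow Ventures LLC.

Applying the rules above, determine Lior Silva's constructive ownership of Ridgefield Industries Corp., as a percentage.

Chain via Silverbay Partners LP → Beacon Trust (R1): 55% × 21% × 22% = 2.541% of Ridgefield Industries Corp.
Chain via Meridian Textiles S.p.A. → Cobalt Energy Co. (R1): 7% × 26% × 24% = 0.4368% of Ridgefield Industries Corp.
Chain via Oakhollow Ventures LLC → Northgate Mining NL (R1): 54% × 21% × 18% = 2.0412% of Ridgefield Industries Corp.
Direct interest in Ridgefield Industries Corp: 25%.
Aggregating (R2): 2.541% + 0.4368% + 2.0412% + 25% = 30.019%.

30.019%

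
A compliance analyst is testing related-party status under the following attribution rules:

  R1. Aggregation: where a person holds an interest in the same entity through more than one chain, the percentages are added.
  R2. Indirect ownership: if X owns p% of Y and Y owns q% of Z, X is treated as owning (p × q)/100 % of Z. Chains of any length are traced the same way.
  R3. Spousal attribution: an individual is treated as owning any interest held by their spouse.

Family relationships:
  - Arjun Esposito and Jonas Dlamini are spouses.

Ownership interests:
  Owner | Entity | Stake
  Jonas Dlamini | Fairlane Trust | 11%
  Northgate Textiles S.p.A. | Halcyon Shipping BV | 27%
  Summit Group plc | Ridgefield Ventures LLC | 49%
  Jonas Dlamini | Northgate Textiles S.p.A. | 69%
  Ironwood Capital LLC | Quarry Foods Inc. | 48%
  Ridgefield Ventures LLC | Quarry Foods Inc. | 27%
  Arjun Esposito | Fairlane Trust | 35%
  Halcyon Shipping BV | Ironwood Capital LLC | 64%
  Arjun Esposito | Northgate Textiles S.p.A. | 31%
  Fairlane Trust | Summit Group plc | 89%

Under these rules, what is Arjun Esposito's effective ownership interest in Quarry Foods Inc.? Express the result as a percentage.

By spousal attribution (R3), Arjun Esposito is treated as also owning Jonas Dlamini's interest in Fairlane Trust, giving 35% + 11% = 46%.
By spousal attribution (R3), Arjun Esposito is treated as also owning Jonas Dlamini's interest in Northgate Textiles S.p.A, giving 31% + 69% = 100%.
Chain via Fairlane Trust → Summit Group plc → Ridgefield Ventures LLC (R2): 46% × 89% × 49% × 27% = 5.416362% of Quarry Foods Inc.
Chain via Northgate Textiles S.p.A. → Halcyon Shipping BV → Ironwood Capital LLC (R2): 100% × 27% × 64% × 48% = 8.2944% of Quarry Foods Inc.
Aggregating (R1): 5.416362% + 8.2944% = 13.710762%.

13.710762%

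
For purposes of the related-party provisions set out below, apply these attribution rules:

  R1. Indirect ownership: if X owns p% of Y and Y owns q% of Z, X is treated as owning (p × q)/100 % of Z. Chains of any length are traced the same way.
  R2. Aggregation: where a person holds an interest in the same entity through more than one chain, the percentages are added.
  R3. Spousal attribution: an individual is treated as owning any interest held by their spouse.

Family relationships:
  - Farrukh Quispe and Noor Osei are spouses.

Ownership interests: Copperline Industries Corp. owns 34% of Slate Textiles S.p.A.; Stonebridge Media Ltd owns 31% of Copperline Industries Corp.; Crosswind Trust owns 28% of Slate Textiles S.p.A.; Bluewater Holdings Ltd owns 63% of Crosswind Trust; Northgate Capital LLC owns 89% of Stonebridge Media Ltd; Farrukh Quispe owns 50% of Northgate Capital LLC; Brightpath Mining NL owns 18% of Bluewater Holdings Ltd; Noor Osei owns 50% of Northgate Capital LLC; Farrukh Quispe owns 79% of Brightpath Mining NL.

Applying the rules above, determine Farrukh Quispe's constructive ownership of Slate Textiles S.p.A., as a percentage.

11.889008%

By spousal attribution (R3), Farrukh Quispe is treated as also owning Noor Osei's interest in Northgate Capital LLC, giving 50% + 50% = 100%.
Chain via Northgate Capital LLC → Stonebridge Media Ltd → Copperline Industries Corp. (R1): 100% × 89% × 31% × 34% = 9.3806% of Slate Textiles S.p.A.
Chain via Brightpath Mining NL → Bluewater Holdings Ltd → Crosswind Trust (R1): 79% × 18% × 63% × 28% = 2.508408% of Slate Textiles S.p.A.
Aggregating (R2): 9.3806% + 2.508408% = 11.889008%.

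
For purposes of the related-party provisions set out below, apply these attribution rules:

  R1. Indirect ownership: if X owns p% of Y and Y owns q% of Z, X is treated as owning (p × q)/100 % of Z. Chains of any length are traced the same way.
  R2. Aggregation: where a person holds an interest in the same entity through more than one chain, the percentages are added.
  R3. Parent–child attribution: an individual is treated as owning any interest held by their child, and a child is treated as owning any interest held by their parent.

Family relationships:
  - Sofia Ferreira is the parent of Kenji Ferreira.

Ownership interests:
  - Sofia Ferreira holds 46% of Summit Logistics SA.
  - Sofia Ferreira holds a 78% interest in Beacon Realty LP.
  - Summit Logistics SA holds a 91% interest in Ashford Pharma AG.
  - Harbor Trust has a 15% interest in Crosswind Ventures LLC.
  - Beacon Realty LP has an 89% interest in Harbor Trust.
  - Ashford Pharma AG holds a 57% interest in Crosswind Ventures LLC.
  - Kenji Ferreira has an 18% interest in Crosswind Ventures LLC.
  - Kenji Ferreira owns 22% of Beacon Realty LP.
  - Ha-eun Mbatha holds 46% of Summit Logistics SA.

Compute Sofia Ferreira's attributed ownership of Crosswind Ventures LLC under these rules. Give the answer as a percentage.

55.2102%

By parent–child attribution (R3), Sofia Ferreira is treated as also owning Kenji Ferreira's interest in Beacon Realty LP, giving 78% + 22% = 100%.
By parent–child attribution (R3), Sofia Ferreira is treated as owning Kenji Ferreira's 18% interest in Crosswind Ventures LLC.
Chain via Summit Logistics SA → Ashford Pharma AG (R1): 46% × 91% × 57% = 23.8602% of Crosswind Ventures LLC.
Chain via Beacon Realty LP → Harbor Trust (R1): 100% × 89% × 15% = 13.35% of Crosswind Ventures LLC.
Direct interest in Crosswind Ventures LLC: 18%.
Aggregating (R2): 23.8602% + 13.35% + 18% = 55.2102%.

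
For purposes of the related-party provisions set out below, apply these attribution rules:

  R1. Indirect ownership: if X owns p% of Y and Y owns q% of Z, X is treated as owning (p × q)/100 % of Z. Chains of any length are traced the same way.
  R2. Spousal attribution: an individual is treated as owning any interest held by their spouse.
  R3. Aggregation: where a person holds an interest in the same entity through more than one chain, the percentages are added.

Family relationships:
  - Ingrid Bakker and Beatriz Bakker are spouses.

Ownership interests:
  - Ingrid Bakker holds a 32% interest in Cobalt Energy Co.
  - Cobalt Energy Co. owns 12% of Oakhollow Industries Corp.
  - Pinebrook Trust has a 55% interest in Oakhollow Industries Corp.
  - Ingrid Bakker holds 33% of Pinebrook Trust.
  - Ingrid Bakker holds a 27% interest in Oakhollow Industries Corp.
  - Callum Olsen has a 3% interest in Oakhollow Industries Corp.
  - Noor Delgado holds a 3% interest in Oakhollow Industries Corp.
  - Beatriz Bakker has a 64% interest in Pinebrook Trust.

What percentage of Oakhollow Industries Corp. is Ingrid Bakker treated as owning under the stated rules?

84.19%

By spousal attribution (R2), Ingrid Bakker is treated as also owning Beatriz Bakker's interest in Pinebrook Trust, giving 33% + 64% = 97%.
Chain via Pinebrook Trust (R1): 97% × 55% = 53.35% of Oakhollow Industries Corp.
Chain via Cobalt Energy Co. (R1): 32% × 12% = 3.84% of Oakhollow Industries Corp.
Direct interest in Oakhollow Industries Corp: 27%.
Aggregating (R3): 53.35% + 3.84% + 27% = 84.19%.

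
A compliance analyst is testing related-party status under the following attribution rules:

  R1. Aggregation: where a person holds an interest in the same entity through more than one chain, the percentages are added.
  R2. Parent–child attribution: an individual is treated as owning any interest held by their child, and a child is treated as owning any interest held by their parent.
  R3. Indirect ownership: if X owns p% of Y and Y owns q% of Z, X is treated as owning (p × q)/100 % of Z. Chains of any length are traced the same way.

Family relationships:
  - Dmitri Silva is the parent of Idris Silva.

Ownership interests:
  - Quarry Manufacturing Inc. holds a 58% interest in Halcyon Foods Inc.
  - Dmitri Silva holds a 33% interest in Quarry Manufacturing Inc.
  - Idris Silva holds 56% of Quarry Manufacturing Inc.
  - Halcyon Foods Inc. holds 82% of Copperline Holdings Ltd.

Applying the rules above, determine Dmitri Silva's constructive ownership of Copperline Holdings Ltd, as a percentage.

42.3284%

By parent–child attribution (R2), Dmitri Silva is treated as also owning Idris Silva's interest in Quarry Manufacturing Inc, giving 33% + 56% = 89%.
Chain via Quarry Manufacturing Inc. → Halcyon Foods Inc. (R3): 89% × 58% × 82% = 42.3284% of Copperline Holdings Ltd.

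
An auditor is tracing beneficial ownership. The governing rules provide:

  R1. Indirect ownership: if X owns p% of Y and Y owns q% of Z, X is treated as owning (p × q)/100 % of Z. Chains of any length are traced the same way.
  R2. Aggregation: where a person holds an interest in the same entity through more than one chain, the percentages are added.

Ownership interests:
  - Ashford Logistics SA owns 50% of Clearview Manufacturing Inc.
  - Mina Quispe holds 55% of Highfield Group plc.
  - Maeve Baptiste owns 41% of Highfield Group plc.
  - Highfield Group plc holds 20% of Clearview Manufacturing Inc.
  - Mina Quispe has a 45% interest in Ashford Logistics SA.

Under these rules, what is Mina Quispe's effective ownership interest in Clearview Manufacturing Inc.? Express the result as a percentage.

Chain via Ashford Logistics SA (R1): 45% × 50% = 22.5% of Clearview Manufacturing Inc.
Chain via Highfield Group plc (R1): 55% × 20% = 11% of Clearview Manufacturing Inc.
Aggregating (R2): 22.5% + 11% = 33.5%.

33.5%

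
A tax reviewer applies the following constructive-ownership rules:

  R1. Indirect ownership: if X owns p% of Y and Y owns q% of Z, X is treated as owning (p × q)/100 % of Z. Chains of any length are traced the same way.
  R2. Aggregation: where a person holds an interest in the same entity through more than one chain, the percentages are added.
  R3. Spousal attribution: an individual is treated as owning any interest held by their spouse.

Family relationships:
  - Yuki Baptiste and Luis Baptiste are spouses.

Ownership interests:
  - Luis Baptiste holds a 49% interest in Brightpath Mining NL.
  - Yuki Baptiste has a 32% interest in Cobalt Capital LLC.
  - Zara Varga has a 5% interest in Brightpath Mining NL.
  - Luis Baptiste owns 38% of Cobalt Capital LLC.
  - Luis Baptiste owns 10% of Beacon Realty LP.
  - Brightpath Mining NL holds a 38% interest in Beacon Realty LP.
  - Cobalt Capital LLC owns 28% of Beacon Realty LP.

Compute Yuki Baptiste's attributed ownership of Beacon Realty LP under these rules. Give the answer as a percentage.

By spousal attribution (R3), Yuki Baptiste is treated as also owning Luis Baptiste's interest in Cobalt Capital LLC, giving 32% + 38% = 70%.
By spousal attribution (R3), Yuki Baptiste is treated as owning Luis Baptiste's 49% interest in Brightpath Mining NL.
By spousal attribution (R3), Yuki Baptiste is treated as owning Luis Baptiste's 10% interest in Beacon Realty LP.
Chain via Cobalt Capital LLC (R1): 70% × 28% = 19.6% of Beacon Realty LP.
Chain via Brightpath Mining NL (R1): 49% × 38% = 18.62% of Beacon Realty LP.
Direct interest in Beacon Realty LP: 10%.
Aggregating (R2): 19.6% + 18.62% + 10% = 48.22%.

48.22%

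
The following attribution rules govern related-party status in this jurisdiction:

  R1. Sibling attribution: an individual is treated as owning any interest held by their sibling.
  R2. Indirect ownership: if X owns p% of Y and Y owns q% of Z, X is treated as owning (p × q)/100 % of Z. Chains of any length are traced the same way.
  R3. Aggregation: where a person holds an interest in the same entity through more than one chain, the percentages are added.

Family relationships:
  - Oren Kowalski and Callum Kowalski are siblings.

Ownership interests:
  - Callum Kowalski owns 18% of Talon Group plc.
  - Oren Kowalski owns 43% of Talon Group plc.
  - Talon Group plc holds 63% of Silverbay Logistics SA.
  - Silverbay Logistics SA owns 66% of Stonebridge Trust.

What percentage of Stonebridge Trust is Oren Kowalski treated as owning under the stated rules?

25.3638%

By sibling attribution (R1), Oren Kowalski is treated as also owning Callum Kowalski's interest in Talon Group plc, giving 43% + 18% = 61%.
Chain via Talon Group plc → Silverbay Logistics SA (R2): 61% × 63% × 66% = 25.3638% of Stonebridge Trust.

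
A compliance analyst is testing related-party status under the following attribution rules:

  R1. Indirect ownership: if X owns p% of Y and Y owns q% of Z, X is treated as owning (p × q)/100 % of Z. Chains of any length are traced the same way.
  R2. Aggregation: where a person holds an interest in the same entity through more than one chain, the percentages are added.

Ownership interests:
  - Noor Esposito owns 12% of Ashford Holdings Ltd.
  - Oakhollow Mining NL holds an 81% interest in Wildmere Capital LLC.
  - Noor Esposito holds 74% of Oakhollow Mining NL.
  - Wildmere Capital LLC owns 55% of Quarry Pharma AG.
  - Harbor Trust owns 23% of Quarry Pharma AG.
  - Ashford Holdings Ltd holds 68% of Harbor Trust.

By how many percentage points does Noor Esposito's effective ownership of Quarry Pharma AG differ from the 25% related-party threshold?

Chain via Ashford Holdings Ltd → Harbor Trust (R1): 12% × 68% × 23% = 1.8768% of Quarry Pharma AG.
Chain via Oakhollow Mining NL → Wildmere Capital LLC (R1): 74% × 81% × 55% = 32.967% of Quarry Pharma AG.
Aggregating (R2): 1.8768% + 32.967% = 34.8438%.
34.8438% exceeds the 25% threshold by 9.8438 percentage points.

9.8438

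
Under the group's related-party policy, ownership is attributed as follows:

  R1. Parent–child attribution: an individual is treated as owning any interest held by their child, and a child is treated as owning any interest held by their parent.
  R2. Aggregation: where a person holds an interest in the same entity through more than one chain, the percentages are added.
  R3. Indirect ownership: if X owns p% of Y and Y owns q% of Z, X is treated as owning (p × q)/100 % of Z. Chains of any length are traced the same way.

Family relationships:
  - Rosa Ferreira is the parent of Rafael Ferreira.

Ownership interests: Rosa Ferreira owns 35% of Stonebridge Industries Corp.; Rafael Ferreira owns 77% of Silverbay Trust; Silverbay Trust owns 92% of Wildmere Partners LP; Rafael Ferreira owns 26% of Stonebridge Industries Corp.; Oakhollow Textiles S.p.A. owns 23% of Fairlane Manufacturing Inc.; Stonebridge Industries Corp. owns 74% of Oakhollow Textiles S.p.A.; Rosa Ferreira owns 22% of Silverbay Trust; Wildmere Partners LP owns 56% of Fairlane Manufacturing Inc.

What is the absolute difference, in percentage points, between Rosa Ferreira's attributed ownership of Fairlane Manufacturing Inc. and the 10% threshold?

By parent–child attribution (R1), Rosa Ferreira is treated as also owning Rafael Ferreira's interest in Stonebridge Industries Corp, giving 35% + 26% = 61%.
By parent–child attribution (R1), Rosa Ferreira is treated as also owning Rafael Ferreira's interest in Silverbay Trust, giving 22% + 77% = 99%.
Chain via Stonebridge Industries Corp. → Oakhollow Textiles S.p.A. (R3): 61% × 74% × 23% = 10.3822% of Fairlane Manufacturing Inc.
Chain via Silverbay Trust → Wildmere Partners LP (R3): 99% × 92% × 56% = 51.0048% of Fairlane Manufacturing Inc.
Aggregating (R2): 10.3822% + 51.0048% = 61.387%.
61.387% exceeds the 10% threshold by 51.387 percentage points.

51.387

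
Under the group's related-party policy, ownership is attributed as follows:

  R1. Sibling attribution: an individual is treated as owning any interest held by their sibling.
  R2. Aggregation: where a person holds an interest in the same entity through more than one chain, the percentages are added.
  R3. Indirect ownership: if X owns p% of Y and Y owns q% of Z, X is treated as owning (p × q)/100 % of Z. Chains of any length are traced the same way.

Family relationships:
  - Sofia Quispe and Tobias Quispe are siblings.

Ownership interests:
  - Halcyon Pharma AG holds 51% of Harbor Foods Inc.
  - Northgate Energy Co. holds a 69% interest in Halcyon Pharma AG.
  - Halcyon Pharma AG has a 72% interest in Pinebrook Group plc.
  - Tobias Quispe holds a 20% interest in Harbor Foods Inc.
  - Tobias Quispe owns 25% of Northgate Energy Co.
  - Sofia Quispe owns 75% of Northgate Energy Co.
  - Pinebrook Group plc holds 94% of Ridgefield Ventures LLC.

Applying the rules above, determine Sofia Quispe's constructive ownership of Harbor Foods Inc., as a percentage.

By sibling attribution (R1), Sofia Quispe is treated as also owning Tobias Quispe's interest in Northgate Energy Co, giving 75% + 25% = 100%.
By sibling attribution (R1), Sofia Quispe is treated as owning Tobias Quispe's 20% interest in Harbor Foods Inc.
Chain via Northgate Energy Co. → Halcyon Pharma AG (R3): 100% × 69% × 51% = 35.19% of Harbor Foods Inc.
Direct interest in Harbor Foods Inc: 20%.
Aggregating (R2): 35.19% + 20% = 55.19%.

55.19%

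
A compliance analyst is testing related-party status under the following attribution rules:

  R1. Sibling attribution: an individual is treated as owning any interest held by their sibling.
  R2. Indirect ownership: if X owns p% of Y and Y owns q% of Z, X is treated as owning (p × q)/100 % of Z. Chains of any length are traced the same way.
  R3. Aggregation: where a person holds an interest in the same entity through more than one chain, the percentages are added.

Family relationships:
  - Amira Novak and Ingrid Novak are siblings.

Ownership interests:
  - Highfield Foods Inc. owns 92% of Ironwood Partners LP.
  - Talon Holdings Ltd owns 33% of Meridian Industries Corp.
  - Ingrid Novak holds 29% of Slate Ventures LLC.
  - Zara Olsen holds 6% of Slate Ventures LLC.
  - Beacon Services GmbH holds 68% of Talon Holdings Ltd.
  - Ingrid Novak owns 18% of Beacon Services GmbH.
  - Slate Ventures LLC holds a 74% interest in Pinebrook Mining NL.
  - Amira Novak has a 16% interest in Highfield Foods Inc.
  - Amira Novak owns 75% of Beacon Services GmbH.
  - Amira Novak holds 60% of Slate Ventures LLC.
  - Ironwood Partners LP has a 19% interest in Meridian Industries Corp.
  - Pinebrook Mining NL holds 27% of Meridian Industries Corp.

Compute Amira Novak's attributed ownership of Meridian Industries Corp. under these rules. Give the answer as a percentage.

By sibling attribution (R1), Amira Novak is treated as also owning Ingrid Novak's interest in Beacon Services GmbH, giving 75% + 18% = 93%.
By sibling attribution (R1), Amira Novak is treated as also owning Ingrid Novak's interest in Slate Ventures LLC, giving 60% + 29% = 89%.
Chain via Highfield Foods Inc. → Ironwood Partners LP (R2): 16% × 92% × 19% = 2.7968% of Meridian Industries Corp.
Chain via Beacon Services GmbH → Talon Holdings Ltd (R2): 93% × 68% × 33% = 20.8692% of Meridian Industries Corp.
Chain via Slate Ventures LLC → Pinebrook Mining NL (R2): 89% × 74% × 27% = 17.7822% of Meridian Industries Corp.
Aggregating (R3): 2.7968% + 20.8692% + 17.7822% = 41.4482%.

41.4482%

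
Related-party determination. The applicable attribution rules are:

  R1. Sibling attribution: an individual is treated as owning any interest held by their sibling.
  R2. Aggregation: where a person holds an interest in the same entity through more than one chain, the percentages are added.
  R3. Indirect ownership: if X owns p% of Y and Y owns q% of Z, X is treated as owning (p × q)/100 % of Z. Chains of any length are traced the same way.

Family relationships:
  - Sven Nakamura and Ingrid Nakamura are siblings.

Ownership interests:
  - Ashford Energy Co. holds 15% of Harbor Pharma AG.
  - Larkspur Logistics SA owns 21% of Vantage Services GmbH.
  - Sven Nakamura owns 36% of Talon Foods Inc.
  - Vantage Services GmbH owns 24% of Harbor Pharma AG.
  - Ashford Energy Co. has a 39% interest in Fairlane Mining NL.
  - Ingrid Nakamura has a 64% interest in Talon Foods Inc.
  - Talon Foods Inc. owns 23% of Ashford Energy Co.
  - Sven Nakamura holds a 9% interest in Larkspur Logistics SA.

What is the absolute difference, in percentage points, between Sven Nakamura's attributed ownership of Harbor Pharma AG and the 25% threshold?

By sibling attribution (R1), Sven Nakamura is treated as also owning Ingrid Nakamura's interest in Talon Foods Inc, giving 36% + 64% = 100%.
Chain via Larkspur Logistics SA → Vantage Services GmbH (R3): 9% × 21% × 24% = 0.4536% of Harbor Pharma AG.
Chain via Talon Foods Inc. → Ashford Energy Co. (R3): 100% × 23% × 15% = 3.45% of Harbor Pharma AG.
Aggregating (R2): 0.4536% + 3.45% = 3.9036%.
3.9036% falls short of the 25% threshold by 21.0964 percentage points.

21.0964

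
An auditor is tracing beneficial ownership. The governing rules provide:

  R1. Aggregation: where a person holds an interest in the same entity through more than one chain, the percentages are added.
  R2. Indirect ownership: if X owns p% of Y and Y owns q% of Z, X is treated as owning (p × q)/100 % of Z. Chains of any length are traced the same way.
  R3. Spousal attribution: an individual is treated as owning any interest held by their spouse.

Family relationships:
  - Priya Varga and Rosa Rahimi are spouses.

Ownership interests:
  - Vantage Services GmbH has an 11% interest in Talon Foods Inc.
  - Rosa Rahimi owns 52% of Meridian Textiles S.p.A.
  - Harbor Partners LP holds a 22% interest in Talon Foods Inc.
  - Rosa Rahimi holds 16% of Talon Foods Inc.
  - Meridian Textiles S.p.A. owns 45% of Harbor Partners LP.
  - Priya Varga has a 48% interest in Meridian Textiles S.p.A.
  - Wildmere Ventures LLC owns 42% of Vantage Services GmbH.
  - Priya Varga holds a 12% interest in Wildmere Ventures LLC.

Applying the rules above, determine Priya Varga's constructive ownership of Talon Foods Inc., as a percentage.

26.4544%

By spousal attribution (R3), Priya Varga is treated as also owning Rosa Rahimi's interest in Meridian Textiles S.p.A, giving 48% + 52% = 100%.
By spousal attribution (R3), Priya Varga is treated as owning Rosa Rahimi's 16% interest in Talon Foods Inc.
Chain via Wildmere Ventures LLC → Vantage Services GmbH (R2): 12% × 42% × 11% = 0.5544% of Talon Foods Inc.
Chain via Meridian Textiles S.p.A. → Harbor Partners LP (R2): 100% × 45% × 22% = 9.9% of Talon Foods Inc.
Direct interest in Talon Foods Inc: 16%.
Aggregating (R1): 0.5544% + 9.9% + 16% = 26.4544%.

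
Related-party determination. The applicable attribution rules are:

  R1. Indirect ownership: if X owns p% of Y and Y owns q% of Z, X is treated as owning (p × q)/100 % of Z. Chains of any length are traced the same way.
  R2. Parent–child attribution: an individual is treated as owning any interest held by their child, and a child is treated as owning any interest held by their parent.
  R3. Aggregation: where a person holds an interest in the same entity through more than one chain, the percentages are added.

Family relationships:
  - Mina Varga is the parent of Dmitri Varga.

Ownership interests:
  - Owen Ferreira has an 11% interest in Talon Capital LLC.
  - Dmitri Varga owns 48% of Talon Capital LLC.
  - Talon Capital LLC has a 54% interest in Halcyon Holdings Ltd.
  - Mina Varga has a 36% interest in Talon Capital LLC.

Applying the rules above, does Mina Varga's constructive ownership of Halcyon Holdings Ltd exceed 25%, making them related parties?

By parent–child attribution (R2), Mina Varga is treated as also owning Dmitri Varga's interest in Talon Capital LLC, giving 36% + 48% = 84%.
Chain via Talon Capital LLC (R1): 84% × 54% = 45.36% of Halcyon Holdings Ltd.
45.36% exceeds the 25% threshold, so Mina is a related party to Halcyon Holdings Ltd.

Yes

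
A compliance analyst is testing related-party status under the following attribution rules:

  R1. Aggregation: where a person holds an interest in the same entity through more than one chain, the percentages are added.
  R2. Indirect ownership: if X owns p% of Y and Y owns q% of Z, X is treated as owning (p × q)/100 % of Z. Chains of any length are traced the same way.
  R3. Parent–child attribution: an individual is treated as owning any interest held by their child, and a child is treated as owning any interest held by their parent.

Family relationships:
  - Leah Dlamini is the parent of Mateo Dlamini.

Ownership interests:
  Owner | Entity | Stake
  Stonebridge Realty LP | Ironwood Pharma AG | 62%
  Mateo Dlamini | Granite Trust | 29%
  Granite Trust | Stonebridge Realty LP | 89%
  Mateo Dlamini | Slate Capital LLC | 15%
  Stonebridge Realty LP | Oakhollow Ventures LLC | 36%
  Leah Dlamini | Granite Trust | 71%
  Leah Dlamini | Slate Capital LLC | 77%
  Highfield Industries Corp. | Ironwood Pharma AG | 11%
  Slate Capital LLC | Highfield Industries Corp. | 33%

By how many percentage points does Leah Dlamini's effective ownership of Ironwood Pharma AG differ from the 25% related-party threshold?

33.5196

By parent–child attribution (R3), Leah Dlamini is treated as also owning Mateo Dlamini's interest in Slate Capital LLC, giving 77% + 15% = 92%.
By parent–child attribution (R3), Leah Dlamini is treated as also owning Mateo Dlamini's interest in Granite Trust, giving 71% + 29% = 100%.
Chain via Slate Capital LLC → Highfield Industries Corp. (R2): 92% × 33% × 11% = 3.3396% of Ironwood Pharma AG.
Chain via Granite Trust → Stonebridge Realty LP (R2): 100% × 89% × 62% = 55.18% of Ironwood Pharma AG.
Aggregating (R1): 3.3396% + 55.18% = 58.5196%.
58.5196% exceeds the 25% threshold by 33.5196 percentage points.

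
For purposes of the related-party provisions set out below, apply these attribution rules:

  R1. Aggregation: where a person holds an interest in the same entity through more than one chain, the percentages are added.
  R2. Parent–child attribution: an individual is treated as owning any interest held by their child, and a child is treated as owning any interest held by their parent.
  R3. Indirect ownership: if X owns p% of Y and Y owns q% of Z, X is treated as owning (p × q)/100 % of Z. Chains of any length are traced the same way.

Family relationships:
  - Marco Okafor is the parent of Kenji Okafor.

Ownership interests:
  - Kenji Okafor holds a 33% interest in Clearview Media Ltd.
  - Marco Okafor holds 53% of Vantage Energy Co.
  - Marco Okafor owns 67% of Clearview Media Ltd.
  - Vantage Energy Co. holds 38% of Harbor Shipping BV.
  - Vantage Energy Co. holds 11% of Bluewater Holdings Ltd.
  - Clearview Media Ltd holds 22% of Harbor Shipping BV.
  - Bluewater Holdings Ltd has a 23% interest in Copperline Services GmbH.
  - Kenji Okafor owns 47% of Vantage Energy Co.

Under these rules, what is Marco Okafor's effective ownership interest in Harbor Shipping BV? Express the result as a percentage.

60%

By parent–child attribution (R2), Marco Okafor is treated as also owning Kenji Okafor's interest in Vantage Energy Co, giving 53% + 47% = 100%.
By parent–child attribution (R2), Marco Okafor is treated as also owning Kenji Okafor's interest in Clearview Media Ltd, giving 67% + 33% = 100%.
Chain via Vantage Energy Co. (R3): 100% × 38% = 38% of Harbor Shipping BV.
Chain via Clearview Media Ltd (R3): 100% × 22% = 22% of Harbor Shipping BV.
Aggregating (R1): 38% + 22% = 60%.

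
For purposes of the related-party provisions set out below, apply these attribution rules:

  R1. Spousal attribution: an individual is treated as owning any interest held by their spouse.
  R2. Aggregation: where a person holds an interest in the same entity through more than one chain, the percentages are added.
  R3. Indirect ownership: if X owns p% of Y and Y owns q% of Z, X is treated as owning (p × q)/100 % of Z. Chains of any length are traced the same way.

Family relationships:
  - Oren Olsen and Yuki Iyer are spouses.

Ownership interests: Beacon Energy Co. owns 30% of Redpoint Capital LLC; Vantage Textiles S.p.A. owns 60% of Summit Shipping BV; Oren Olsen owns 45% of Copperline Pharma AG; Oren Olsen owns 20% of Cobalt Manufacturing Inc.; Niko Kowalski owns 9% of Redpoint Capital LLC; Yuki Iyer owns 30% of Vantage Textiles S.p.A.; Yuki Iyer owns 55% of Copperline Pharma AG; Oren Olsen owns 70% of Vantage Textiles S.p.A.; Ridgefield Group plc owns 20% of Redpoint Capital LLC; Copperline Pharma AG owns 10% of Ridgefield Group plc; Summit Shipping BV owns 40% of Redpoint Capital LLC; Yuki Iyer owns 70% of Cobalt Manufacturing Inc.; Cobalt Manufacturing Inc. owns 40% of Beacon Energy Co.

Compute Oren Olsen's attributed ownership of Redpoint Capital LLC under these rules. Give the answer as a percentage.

36.8%

By spousal attribution (R1), Oren Olsen is treated as also owning Yuki Iyer's interest in Cobalt Manufacturing Inc, giving 20% + 70% = 90%.
By spousal attribution (R1), Oren Olsen is treated as also owning Yuki Iyer's interest in Copperline Pharma AG, giving 45% + 55% = 100%.
By spousal attribution (R1), Oren Olsen is treated as also owning Yuki Iyer's interest in Vantage Textiles S.p.A, giving 70% + 30% = 100%.
Chain via Cobalt Manufacturing Inc. → Beacon Energy Co. (R3): 90% × 40% × 30% = 10.8% of Redpoint Capital LLC.
Chain via Copperline Pharma AG → Ridgefield Group plc (R3): 100% × 10% × 20% = 2% of Redpoint Capital LLC.
Chain via Vantage Textiles S.p.A. → Summit Shipping BV (R3): 100% × 60% × 40% = 24% of Redpoint Capital LLC.
Aggregating (R2): 10.8% + 2% + 24% = 36.8%.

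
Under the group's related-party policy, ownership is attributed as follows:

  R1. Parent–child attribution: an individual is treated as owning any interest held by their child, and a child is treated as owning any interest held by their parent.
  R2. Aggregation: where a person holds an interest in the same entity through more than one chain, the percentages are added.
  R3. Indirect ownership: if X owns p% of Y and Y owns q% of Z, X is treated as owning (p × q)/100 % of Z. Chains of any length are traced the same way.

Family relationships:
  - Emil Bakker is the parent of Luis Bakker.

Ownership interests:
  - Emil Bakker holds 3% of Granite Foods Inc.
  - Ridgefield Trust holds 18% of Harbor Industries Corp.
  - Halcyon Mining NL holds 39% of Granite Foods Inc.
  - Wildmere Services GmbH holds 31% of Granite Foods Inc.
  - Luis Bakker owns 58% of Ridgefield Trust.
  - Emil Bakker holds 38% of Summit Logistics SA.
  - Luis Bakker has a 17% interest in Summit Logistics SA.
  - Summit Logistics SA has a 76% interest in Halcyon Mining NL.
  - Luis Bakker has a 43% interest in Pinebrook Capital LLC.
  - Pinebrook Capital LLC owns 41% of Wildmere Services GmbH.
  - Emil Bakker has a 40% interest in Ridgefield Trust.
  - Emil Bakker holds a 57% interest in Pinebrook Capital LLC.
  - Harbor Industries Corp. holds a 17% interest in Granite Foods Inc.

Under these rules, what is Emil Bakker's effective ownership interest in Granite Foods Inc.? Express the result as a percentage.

By parent–child attribution (R1), Emil Bakker is treated as also owning Luis Bakker's interest in Pinebrook Capital LLC, giving 57% + 43% = 100%.
By parent–child attribution (R1), Emil Bakker is treated as also owning Luis Bakker's interest in Ridgefield Trust, giving 40% + 58% = 98%.
By parent–child attribution (R1), Emil Bakker is treated as also owning Luis Bakker's interest in Summit Logistics SA, giving 38% + 17% = 55%.
Chain via Pinebrook Capital LLC → Wildmere Services GmbH (R3): 100% × 41% × 31% = 12.71% of Granite Foods Inc.
Chain via Ridgefield Trust → Harbor Industries Corp. (R3): 98% × 18% × 17% = 2.9988% of Granite Foods Inc.
Chain via Summit Logistics SA → Halcyon Mining NL (R3): 55% × 76% × 39% = 16.302% of Granite Foods Inc.
Direct interest in Granite Foods Inc: 3%.
Aggregating (R2): 12.71% + 2.9988% + 16.302% + 3% = 35.0108%.

35.0108%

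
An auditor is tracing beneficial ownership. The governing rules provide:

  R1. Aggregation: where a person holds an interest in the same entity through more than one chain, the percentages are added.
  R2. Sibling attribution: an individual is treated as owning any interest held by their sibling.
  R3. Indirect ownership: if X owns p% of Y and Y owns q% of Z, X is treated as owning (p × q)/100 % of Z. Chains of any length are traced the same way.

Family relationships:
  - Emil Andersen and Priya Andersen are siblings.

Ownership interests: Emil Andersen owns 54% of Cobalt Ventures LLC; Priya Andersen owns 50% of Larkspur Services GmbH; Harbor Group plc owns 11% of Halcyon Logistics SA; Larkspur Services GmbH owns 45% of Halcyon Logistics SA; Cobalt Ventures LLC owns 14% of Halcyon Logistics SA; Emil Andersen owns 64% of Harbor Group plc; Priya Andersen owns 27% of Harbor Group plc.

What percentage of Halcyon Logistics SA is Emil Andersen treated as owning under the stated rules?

40.07%

By sibling attribution (R2), Emil Andersen is treated as also owning Priya Andersen's interest in Harbor Group plc, giving 64% + 27% = 91%.
By sibling attribution (R2), Emil Andersen is treated as owning Priya Andersen's 50% interest in Larkspur Services GmbH.
Chain via Cobalt Ventures LLC (R3): 54% × 14% = 7.56% of Halcyon Logistics SA.
Chain via Harbor Group plc (R3): 91% × 11% = 10.01% of Halcyon Logistics SA.
Chain via Larkspur Services GmbH (R3): 50% × 45% = 22.5% of Halcyon Logistics SA.
Aggregating (R1): 7.56% + 10.01% + 22.5% = 40.07%.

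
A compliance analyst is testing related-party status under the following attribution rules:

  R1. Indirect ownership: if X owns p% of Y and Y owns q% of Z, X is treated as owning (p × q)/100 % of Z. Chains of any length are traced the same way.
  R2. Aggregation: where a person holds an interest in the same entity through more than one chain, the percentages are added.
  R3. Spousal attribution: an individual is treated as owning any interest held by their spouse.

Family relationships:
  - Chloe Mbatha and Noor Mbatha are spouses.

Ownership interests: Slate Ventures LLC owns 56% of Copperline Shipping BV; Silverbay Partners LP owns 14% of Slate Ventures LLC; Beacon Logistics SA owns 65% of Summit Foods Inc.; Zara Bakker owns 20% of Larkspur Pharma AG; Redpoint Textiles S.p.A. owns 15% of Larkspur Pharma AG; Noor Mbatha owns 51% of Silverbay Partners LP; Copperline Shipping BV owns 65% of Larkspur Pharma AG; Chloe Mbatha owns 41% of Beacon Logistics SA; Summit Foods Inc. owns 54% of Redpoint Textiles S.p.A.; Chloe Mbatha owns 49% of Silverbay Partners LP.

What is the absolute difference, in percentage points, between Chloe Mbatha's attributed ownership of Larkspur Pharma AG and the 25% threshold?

By spousal attribution (R3), Chloe Mbatha is treated as also owning Noor Mbatha's interest in Silverbay Partners LP, giving 49% + 51% = 100%.
Chain via Silverbay Partners LP → Slate Ventures LLC → Copperline Shipping BV (R1): 100% × 14% × 56% × 65% = 5.096% of Larkspur Pharma AG.
Chain via Beacon Logistics SA → Summit Foods Inc. → Redpoint Textiles S.p.A. (R1): 41% × 65% × 54% × 15% = 2.15865% of Larkspur Pharma AG.
Aggregating (R2): 5.096% + 2.15865% = 7.25465%.
7.25465% falls short of the 25% threshold by 17.74535 percentage points.

17.74535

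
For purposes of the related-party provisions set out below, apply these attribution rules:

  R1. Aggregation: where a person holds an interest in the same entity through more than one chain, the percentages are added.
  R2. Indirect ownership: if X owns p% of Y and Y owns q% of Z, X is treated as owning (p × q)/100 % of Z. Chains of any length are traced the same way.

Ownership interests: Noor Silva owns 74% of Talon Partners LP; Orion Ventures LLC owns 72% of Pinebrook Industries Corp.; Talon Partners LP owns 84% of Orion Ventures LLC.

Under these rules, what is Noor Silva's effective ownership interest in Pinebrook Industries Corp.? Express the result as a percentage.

Chain via Talon Partners LP → Orion Ventures LLC (R2): 74% × 84% × 72% = 44.7552% of Pinebrook Industries Corp.

44.7552%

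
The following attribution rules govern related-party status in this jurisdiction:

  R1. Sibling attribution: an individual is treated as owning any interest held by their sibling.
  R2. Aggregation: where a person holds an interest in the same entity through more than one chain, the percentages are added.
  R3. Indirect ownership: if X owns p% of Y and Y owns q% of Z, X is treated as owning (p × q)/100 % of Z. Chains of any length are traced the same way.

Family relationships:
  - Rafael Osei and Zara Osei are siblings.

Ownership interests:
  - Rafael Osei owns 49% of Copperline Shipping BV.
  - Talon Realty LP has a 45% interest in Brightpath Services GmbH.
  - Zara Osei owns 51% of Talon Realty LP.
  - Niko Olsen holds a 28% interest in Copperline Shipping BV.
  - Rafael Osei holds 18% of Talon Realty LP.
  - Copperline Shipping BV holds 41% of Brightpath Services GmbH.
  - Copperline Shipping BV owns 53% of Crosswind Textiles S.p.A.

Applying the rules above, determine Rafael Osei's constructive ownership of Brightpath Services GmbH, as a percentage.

By sibling attribution (R1), Rafael Osei is treated as also owning Zara Osei's interest in Talon Realty LP, giving 18% + 51% = 69%.
Chain via Talon Realty LP (R3): 69% × 45% = 31.05% of Brightpath Services GmbH.
Chain via Copperline Shipping BV (R3): 49% × 41% = 20.09% of Brightpath Services GmbH.
Aggregating (R2): 31.05% + 20.09% = 51.14%.

51.14%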